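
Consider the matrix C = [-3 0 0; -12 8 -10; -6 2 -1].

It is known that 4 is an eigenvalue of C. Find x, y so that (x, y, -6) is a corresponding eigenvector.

We need (C - 4I)v = 0.
C - 4I = [[-7, 0, 0], [-12, 4, -10], [-6, 2, -5]].
Row 1: (-7)·x + (0)·y + (0)·-6 = 0
Row 2: (-12)·x + (4)·y + (-10)·-6 = 0
Row 3: (-6)·x + (2)·y + (-5)·-6 = 0
Solving gives x = 0, y = -15.
Check: C·(0, -15, -6) = (0, -60, -24) = 4·(0, -15, -6).

0, -15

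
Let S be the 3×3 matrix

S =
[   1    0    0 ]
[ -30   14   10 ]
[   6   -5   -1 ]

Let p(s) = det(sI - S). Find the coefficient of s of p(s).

p(s) = s^3 - 14s^2 + 49s - 36.
The coefficient of s is 49.

49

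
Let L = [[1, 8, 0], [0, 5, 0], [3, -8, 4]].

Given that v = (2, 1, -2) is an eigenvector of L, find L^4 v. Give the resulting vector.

(1250, 625, -1250)

First find the eigenvalue: Lv = (10, 5, -10) = 5·(2, 1, -2), so λ = 5.
Then L^4 v = λ^4·v = 5^4·(2, 1, -2) = 625·(2, 1, -2) = (1250, 625, -1250).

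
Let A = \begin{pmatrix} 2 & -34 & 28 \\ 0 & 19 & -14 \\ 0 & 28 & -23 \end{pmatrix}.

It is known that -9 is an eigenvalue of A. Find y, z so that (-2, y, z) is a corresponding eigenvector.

We need (A + 9I)v = 0.
A + 9I = [[11, -34, 28], [0, 28, -14], [0, 28, -14]].
Row 1: (11)·-2 + (-34)·y + (28)·z = 0
Row 2: (0)·-2 + (28)·y + (-14)·z = 0
Row 3: (0)·-2 + (28)·y + (-14)·z = 0
Solving gives y = 1, z = 2.
Check: A·(-2, 1, 2) = (18, -9, -18) = -9·(-2, 1, 2).

1, 2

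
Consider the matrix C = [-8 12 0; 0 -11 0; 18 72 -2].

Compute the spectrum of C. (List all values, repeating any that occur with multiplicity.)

-11, -8, -2

Compute the characteristic polynomial p(lambda) = det(lambda·I - C).
Expanding the 3×3 determinant: p(lambda) = lambda^3 + 21·lambda^2 + 126·lambda + 176.
Try lambda = -11: p(-11) = 0, so -11 is a root.
Factor out (lambda + 11): p(lambda) = (lambda + 11)·(lambda^2 + 10·lambda + 16).
The quadratic factors as (lambda + 8)·(lambda + 2).
Eigenvalues: -11, -8, -2.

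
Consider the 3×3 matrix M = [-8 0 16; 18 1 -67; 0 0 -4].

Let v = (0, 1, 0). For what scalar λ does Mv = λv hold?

1

Compute Mv: M·(0, 1, 0) = (0, 1, 0).
Since Mv = λv, compare component 2: 1 = λ·1, so λ = 1.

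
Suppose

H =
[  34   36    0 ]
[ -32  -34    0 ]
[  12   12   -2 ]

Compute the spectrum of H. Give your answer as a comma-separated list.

The characteristic polynomial is p(λ) = det(λI - H).
Cofactor expansion gives p(λ) = λ^3 + 2λ^2 - 4λ - 8.
Since p(2) = 0, λ = 2 is a root.
Dividing by (λ - 2) leaves λ^2 + 4λ + 4.
The quadratic factor is (λ + 2)^2.
Eigenvalues: -2, -2, 2.

-2, -2, 2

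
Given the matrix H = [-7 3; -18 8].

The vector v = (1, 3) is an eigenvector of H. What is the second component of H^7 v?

First find the eigenvalue: Hv = (2, 6) = 2·(1, 3), so λ = 2.
Then H^7 v = λ^7·v = 2^7·(1, 3) = 128·(1, 3) = (128, 384).

384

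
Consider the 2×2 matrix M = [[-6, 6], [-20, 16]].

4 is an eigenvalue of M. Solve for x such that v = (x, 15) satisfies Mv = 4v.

We need (M - 4I)v = 0.
M - 4I = [[-10, 6], [-20, 12]].
Row 1: (-10)·x + (6)·15 = 0
Row 2: (-20)·x + (12)·15 = 0
Solving gives x = 9.
Check: M·(9, 15) = (36, 60) = 4·(9, 15).

9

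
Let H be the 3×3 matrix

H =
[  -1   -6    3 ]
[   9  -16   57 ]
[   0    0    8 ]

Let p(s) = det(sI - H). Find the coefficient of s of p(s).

p(s) = s^3 + 9s^2 - 66s - 560.
The coefficient of s is -66.

-66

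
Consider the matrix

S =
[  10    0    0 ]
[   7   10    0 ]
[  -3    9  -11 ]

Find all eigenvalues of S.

-11, 10, 10

S is lower triangular, so its eigenvalues are the diagonal entries.
Diagonal: 10, 10, -11.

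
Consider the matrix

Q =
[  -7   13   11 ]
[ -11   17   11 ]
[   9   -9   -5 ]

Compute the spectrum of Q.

The characteristic polynomial is p(λ) = det(λI - Q).
Cofactor expansion gives p(λ) = λ^3 - 5λ^2 - 26λ + 120.
Try λ = 4: p(4) = 0, so 4 is a root.
Dividing by (λ - 4) leaves λ^2 - λ - 30.
The quadratic factors as (λ + 5)·(λ - 6).
Eigenvalues: -5, 4, 6.

-5, 4, 6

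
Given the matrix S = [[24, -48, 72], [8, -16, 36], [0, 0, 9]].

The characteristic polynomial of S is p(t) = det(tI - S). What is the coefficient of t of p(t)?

72

p(t) = t^3 - 17t^2 + 72t.
The coefficient of t is 72.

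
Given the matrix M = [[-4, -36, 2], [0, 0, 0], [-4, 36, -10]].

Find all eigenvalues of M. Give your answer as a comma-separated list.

The characteristic polynomial is p(λ) = det(λI - M).
Expanding the 3×3 determinant: p(λ) = λ^3 + 14λ^2 + 48λ.
Try λ = 0: p(0) = 0, so 0 is a root.
Factor out λ: p(λ) = λ·(λ^2 + 14λ + 48).
The quadratic factors as (λ + 8)·(λ + 6).
Eigenvalues: -8, -6, 0.

-8, -6, 0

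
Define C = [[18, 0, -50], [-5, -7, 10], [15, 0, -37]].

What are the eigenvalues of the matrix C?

Set up det(rI - C) = 0.
Expanding along the first row, p(r) = r^3 + 26r^2 + 217r + 588.
Rational-root test: r = -12 gives p(-12) = 0.
Dividing by (r + 12) leaves r^2 + 14r + 49.
The quadratic factor is (r + 7)^2.
Eigenvalues: -12, -7, -7.

-12, -7, -7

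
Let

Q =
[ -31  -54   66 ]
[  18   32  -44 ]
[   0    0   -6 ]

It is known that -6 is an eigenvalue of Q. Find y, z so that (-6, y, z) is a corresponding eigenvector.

We need (Q + 6I)v = 0.
Q + 6I = [[-25, -54, 66], [18, 38, -44], [0, 0, 0]].
Row 1: (-25)·-6 + (-54)·y + (66)·z = 0
Row 2: (18)·-6 + (38)·y + (-44)·z = 0
Row 3: (0)·-6 + (0)·y + (0)·z = 0
Solving gives y = 4, z = 1.
Check: Q·(-6, 4, 1) = (36, -24, -6) = -6·(-6, 4, 1).

4, 1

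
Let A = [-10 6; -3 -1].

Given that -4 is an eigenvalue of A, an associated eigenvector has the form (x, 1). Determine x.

We need (A + 4I)v = 0.
A + 4I = [[-6, 6], [-3, 3]].
Row 1: (-6)·x + (6)·1 = 0
Row 2: (-3)·x + (3)·1 = 0
Solving gives x = 1.
Check: A·(1, 1) = (-4, -4) = -4·(1, 1).

1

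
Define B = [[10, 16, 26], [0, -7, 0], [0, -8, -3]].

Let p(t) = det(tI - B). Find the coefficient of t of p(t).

-79

p(t) = t^3 - 79t - 210.
The coefficient of t is -79.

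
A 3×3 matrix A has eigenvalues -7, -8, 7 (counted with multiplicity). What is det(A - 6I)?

182

If A has eigenvalues -7, -8, 7, then A - 6I has eigenvalues -13, -14, 1.
det(A - 6I) = (-13) · (-14) · (1) = 182.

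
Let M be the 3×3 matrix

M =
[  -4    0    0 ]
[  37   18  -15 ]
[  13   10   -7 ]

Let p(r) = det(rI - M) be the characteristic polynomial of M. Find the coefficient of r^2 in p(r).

-7

The coefficient of r^2 of det(rI - M) is −trace(M).
trace(M) = (-4) + (18) + (-7) = 7, so the coefficient is -7.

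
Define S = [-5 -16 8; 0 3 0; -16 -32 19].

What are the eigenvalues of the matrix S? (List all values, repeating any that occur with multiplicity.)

3, 3, 11

Set up det(lambda·I - S) = 0.
Expanding along the first row, p(lambda) = lambda^3 - 17·lambda^2 + 75·lambda - 99.
Rational-root test: lambda = 3 gives p(3) = 0.
Factor out (lambda - 3): p(lambda) = (lambda - 3)·(lambda^2 - 14·lambda + 33).
The quadratic factors as (lambda - 3)·(lambda - 11).
Eigenvalues: 3, 3, 11.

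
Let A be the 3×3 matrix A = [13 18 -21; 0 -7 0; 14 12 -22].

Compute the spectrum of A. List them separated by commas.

The characteristic polynomial is p(s) = det(sI - A).
Expanding along the first row, p(s) = s^3 + 16s^2 + 71s + 56.
Since p(-1) = 0, s = -1 is a root.
Factor out (s + 1): p(s) = (s + 1)·(s^2 + 15s + 56).
The quadratic factors as (s + 8)·(s + 7).
Eigenvalues: -8, -7, -1.

-8, -7, -1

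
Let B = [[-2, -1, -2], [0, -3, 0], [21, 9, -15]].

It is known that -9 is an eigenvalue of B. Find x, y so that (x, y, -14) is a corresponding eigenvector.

-4, 0

We need (B + 9I)v = 0.
B + 9I = [[7, -1, -2], [0, 6, 0], [21, 9, -6]].
Row 1: (7)·x + (-1)·y + (-2)·-14 = 0
Row 2: (0)·x + (6)·y + (0)·-14 = 0
Row 3: (21)·x + (9)·y + (-6)·-14 = 0
Solving gives x = -4, y = 0.
Check: B·(-4, 0, -14) = (36, 0, 126) = -9·(-4, 0, -14).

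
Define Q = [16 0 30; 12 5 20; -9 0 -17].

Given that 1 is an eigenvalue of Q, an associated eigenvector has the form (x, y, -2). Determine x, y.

We need (Q - 1I)v = 0.
Q - 1I = [[15, 0, 30], [12, 4, 20], [-9, 0, -18]].
Row 1: (15)·x + (0)·y + (30)·-2 = 0
Row 2: (12)·x + (4)·y + (20)·-2 = 0
Row 3: (-9)·x + (0)·y + (-18)·-2 = 0
Solving gives x = 4, y = -2.
Check: Q·(4, -2, -2) = (4, -2, -2) = 1·(4, -2, -2).

4, -2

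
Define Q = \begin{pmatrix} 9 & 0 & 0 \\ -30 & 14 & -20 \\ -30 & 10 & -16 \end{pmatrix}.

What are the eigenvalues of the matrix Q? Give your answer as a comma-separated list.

-6, 4, 9

The characteristic polynomial is p(λ) = det(λI - Q).
Cofactor expansion gives p(λ) = λ^3 - 7λ^2 - 42λ + 216.
Since p(-6) = 0, λ = -6 is a root.
Factor out (λ + 6): p(λ) = (λ + 6)·(λ^2 - 13λ + 36).
The quadratic factors as (λ - 4)·(λ - 9).
Eigenvalues: -6, 4, 9.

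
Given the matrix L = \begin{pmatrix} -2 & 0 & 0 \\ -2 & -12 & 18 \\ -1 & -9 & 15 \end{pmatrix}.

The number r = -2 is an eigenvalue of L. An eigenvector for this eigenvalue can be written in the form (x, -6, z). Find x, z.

3, -3

We need (L + 2I)v = 0.
L + 2I = [[0, 0, 0], [-2, -10, 18], [-1, -9, 17]].
Row 1: (0)·x + (0)·-6 + (0)·z = 0
Row 2: (-2)·x + (-10)·-6 + (18)·z = 0
Row 3: (-1)·x + (-9)·-6 + (17)·z = 0
Solving gives x = 3, z = -3.
Check: L·(3, -6, -3) = (-6, 12, 6) = -2·(3, -6, -3).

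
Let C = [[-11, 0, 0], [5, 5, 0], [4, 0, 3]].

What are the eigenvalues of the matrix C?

C is lower triangular, so its eigenvalues are the diagonal entries.
Diagonal: -11, 5, 3.

-11, 3, 5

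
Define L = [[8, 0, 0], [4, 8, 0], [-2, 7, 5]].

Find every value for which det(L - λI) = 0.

L is lower triangular, so its eigenvalues are the diagonal entries.
Diagonal: 8, 8, 5.

5, 8, 8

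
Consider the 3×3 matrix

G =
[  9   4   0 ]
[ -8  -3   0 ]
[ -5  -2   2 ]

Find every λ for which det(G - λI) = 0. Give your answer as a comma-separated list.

1, 2, 5

The characteristic polynomial is p(λ) = det(λI - G).
Expanding along the first row, p(λ) = λ^3 - 8λ^2 + 17λ - 10.
Rational-root test: λ = 5 gives p(5) = 0.
Factor out (λ - 5): p(λ) = (λ - 5)·(λ^2 - 3λ + 2).
The quadratic factors as (λ - 1)·(λ - 2).
Eigenvalues: 1, 2, 5.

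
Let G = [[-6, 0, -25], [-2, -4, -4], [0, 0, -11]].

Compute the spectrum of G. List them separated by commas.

Set up det(lambda·I - G) = 0.
Expanding the 3×3 determinant: p(lambda) = lambda^3 + 21·lambda^2 + 134·lambda + 264.
Try lambda = -6: p(-6) = 0, so -6 is a root.
Factor out (lambda + 6): p(lambda) = (lambda + 6)·(lambda^2 + 15·lambda + 44).
The quadratic factors as (lambda + 11)·(lambda + 4).
Eigenvalues: -11, -6, -4.

-11, -6, -4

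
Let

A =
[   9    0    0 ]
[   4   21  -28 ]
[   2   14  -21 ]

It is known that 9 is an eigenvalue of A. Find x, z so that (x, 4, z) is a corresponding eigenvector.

We need (A - 9I)v = 0.
A - 9I = [[0, 0, 0], [4, 12, -28], [2, 14, -30]].
Row 1: (0)·x + (0)·4 + (0)·z = 0
Row 2: (4)·x + (12)·4 + (-28)·z = 0
Row 3: (2)·x + (14)·4 + (-30)·z = 0
Solving gives x = 2, z = 2.
Check: A·(2, 4, 2) = (18, 36, 18) = 9·(2, 4, 2).

2, 2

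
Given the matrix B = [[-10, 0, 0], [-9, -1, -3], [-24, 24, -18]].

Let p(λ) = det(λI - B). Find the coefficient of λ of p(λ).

280

p(λ) = λ^3 + 29λ^2 + 280λ + 900.
The coefficient of λ is 280.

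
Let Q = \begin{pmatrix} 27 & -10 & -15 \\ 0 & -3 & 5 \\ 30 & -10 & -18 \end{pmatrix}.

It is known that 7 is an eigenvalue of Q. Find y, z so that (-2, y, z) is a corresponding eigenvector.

We need (Q - 7I)v = 0.
Q - 7I = [[20, -10, -15], [0, -10, 5], [30, -10, -25]].
Row 1: (20)·-2 + (-10)·y + (-15)·z = 0
Row 2: (0)·-2 + (-10)·y + (5)·z = 0
Row 3: (30)·-2 + (-10)·y + (-25)·z = 0
Solving gives y = -1, z = -2.
Check: Q·(-2, -1, -2) = (-14, -7, -14) = 7·(-2, -1, -2).

-1, -2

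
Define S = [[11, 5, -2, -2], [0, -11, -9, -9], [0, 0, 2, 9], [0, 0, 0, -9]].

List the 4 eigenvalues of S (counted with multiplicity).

S is upper triangular, so its eigenvalues are the diagonal entries.
Diagonal: 11, -11, 2, -9.

-11, -9, 2, 11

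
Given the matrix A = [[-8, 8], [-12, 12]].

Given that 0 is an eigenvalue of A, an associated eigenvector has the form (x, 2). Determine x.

2

We need (A)v = 0.
A = [[-8, 8], [-12, 12]].
Row 1: (-8)·x + (8)·2 = 0
Row 2: (-12)·x + (12)·2 = 0
Solving gives x = 2.
Check: A·(2, 2) = (0, 0) = 0·(2, 2).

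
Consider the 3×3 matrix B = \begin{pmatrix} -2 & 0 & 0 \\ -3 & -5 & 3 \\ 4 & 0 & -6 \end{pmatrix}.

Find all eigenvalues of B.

Compute the characteristic polynomial p(s) = det(sI - B).
Expanding along the first row, p(s) = s^3 + 13s^2 + 52s + 60.
Try s = -2: p(-2) = 0, so -2 is a root.
Dividing by (s + 2) leaves s^2 + 11s + 30.
The quadratic factors as (s + 6)·(s + 5).
Eigenvalues: -6, -5, -2.

-6, -5, -2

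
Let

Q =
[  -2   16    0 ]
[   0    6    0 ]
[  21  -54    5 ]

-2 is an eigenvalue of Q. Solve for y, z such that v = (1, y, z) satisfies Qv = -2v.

0, -3

We need (Q + 2I)v = 0.
Q + 2I = [[0, 16, 0], [0, 8, 0], [21, -54, 7]].
Row 1: (0)·1 + (16)·y + (0)·z = 0
Row 2: (0)·1 + (8)·y + (0)·z = 0
Row 3: (21)·1 + (-54)·y + (7)·z = 0
Solving gives y = 0, z = -3.
Check: Q·(1, 0, -3) = (-2, 0, 6) = -2·(1, 0, -3).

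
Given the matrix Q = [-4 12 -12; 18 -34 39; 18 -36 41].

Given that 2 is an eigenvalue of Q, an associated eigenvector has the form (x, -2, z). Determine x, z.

-4, 0

We need (Q - 2I)v = 0.
Q - 2I = [[-6, 12, -12], [18, -36, 39], [18, -36, 39]].
Row 1: (-6)·x + (12)·-2 + (-12)·z = 0
Row 2: (18)·x + (-36)·-2 + (39)·z = 0
Row 3: (18)·x + (-36)·-2 + (39)·z = 0
Solving gives x = -4, z = 0.
Check: Q·(-4, -2, 0) = (-8, -4, 0) = 2·(-4, -2, 0).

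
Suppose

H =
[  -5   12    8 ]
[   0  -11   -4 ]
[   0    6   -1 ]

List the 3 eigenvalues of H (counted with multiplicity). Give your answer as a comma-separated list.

-7, -5, -5

Set up det(μI - H) = 0.
Expanding the 3×3 determinant: p(μ) = μ^3 + 17μ^2 + 95μ + 175.
Rational-root test: μ = -5 gives p(-5) = 0.
Dividing by (μ + 5) leaves μ^2 + 12μ + 35.
The quadratic factors as (μ + 7)·(μ + 5).
Eigenvalues: -7, -5, -5.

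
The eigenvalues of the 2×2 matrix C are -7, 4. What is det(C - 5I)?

If C has eigenvalues -7, 4, then C - 5I has eigenvalues -12, -1.
det(C - 5I) = (-12) · (-1) = 12.

12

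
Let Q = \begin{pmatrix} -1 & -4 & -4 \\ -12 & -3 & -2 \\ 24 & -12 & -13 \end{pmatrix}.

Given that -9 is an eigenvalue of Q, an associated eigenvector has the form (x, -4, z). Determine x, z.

-2, 0

We need (Q + 9I)v = 0.
Q + 9I = [[8, -4, -4], [-12, 6, -2], [24, -12, -4]].
Row 1: (8)·x + (-4)·-4 + (-4)·z = 0
Row 2: (-12)·x + (6)·-4 + (-2)·z = 0
Row 3: (24)·x + (-12)·-4 + (-4)·z = 0
Solving gives x = -2, z = 0.
Check: Q·(-2, -4, 0) = (18, 36, 0) = -9·(-2, -4, 0).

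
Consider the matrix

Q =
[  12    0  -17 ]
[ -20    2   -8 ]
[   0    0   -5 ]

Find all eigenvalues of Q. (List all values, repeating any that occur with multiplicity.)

-5, 2, 12

Set up det(lambda·I - Q) = 0.
Expanding along the first row, p(lambda) = lambda^3 - 9·lambda^2 - 46·lambda + 120.
Rational-root test: lambda = 2 gives p(2) = 0.
Dividing by (lambda - 2) leaves lambda^2 - 7·lambda - 60.
The quadratic factors as (lambda + 5)·(lambda - 12).
Eigenvalues: -5, 2, 12.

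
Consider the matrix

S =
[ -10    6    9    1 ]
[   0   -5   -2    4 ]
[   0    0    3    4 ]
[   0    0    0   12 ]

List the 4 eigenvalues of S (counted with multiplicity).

-10, -5, 3, 12

S is upper triangular, so its eigenvalues are the diagonal entries.
Diagonal: -10, -5, 3, 12.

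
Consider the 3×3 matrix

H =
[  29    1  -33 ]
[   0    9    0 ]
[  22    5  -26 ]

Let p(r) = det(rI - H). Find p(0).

p(0) = det(0·I − H) = det(−H) = (−1)^3·det(H).
det(H) = -252, so p(0) = 252.

252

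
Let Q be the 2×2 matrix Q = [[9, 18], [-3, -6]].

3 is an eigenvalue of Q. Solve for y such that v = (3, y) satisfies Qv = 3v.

-1

We need (Q - 3I)v = 0.
Q - 3I = [[6, 18], [-3, -9]].
Row 1: (6)·3 + (18)·y = 0
Row 2: (-3)·3 + (-9)·y = 0
Solving gives y = -1.
Check: Q·(3, -1) = (9, -3) = 3·(3, -1).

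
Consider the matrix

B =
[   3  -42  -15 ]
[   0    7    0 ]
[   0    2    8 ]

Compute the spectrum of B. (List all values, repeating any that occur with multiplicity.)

3, 7, 8

Compute the characteristic polynomial p(μ) = det(μI - B).
Expanding the 3×3 determinant: p(μ) = μ^3 - 18μ^2 + 101μ - 168.
Rational-root test: μ = 3 gives p(3) = 0.
Factor out (μ - 3): p(μ) = (μ - 3)·(μ^2 - 15μ + 56).
The quadratic factors as (μ - 7)·(μ - 8).
Eigenvalues: 3, 7, 8.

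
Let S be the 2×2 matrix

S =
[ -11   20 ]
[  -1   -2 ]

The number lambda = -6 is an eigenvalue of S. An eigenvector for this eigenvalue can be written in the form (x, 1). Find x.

4

We need (S + 6I)v = 0.
S + 6I = [[-5, 20], [-1, 4]].
Row 1: (-5)·x + (20)·1 = 0
Row 2: (-1)·x + (4)·1 = 0
Solving gives x = 4.
Check: S·(4, 1) = (-24, -6) = -6·(4, 1).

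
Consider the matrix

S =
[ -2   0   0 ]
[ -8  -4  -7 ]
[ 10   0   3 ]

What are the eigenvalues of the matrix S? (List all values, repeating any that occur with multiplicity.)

-4, -2, 3

The characteristic polynomial is p(r) = det(rI - S).
Expanding along the first row, p(r) = r^3 + 3r^2 - 10r - 24.
Since p(-2) = 0, r = -2 is a root.
Factor out (r + 2): p(r) = (r + 2)·(r^2 + r - 12).
The quadratic factors as (r + 4)·(r - 3).
Eigenvalues: -4, -2, 3.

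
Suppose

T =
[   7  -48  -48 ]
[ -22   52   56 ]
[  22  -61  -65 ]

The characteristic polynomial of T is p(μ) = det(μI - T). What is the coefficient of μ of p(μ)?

p(μ) = μ^3 + 6μ^2 - 55μ - 252.
The coefficient of μ is -55.

-55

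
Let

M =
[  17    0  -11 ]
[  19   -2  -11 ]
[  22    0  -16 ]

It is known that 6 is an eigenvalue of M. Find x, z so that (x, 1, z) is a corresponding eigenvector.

1, 1

We need (M - 6I)v = 0.
M - 6I = [[11, 0, -11], [19, -8, -11], [22, 0, -22]].
Row 1: (11)·x + (0)·1 + (-11)·z = 0
Row 2: (19)·x + (-8)·1 + (-11)·z = 0
Row 3: (22)·x + (0)·1 + (-22)·z = 0
Solving gives x = 1, z = 1.
Check: M·(1, 1, 1) = (6, 6, 6) = 6·(1, 1, 1).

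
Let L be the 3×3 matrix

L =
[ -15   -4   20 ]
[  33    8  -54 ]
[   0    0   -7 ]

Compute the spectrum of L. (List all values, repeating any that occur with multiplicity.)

The characteristic polynomial is p(t) = det(tI - L).
Expanding the 3×3 determinant: p(t) = t^3 + 14t^2 + 61t + 84.
Rational-root test: t = -4 gives p(-4) = 0.
Dividing by (t + 4) leaves t^2 + 10t + 21.
The quadratic factors as (t + 7)·(t + 3).
Eigenvalues: -7, -4, -3.

-7, -4, -3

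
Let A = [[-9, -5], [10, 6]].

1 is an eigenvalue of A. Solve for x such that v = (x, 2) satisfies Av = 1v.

We need (A - 1I)v = 0.
A - 1I = [[-10, -5], [10, 5]].
Row 1: (-10)·x + (-5)·2 = 0
Row 2: (10)·x + (5)·2 = 0
Solving gives x = -1.
Check: A·(-1, 2) = (-1, 2) = 1·(-1, 2).

-1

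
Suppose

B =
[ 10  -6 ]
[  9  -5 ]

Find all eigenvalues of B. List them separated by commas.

1, 4

det(B - tI) = (10 - t)(-5 - t) - (-6)·(9) = t^2 - 5t + 4.
This factors as (t - 1)·(t - 4) = 0.
Eigenvalues: 1, 4.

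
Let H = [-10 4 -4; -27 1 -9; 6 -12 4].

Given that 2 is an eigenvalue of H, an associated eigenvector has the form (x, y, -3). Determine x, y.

1, 0

We need (H - 2I)v = 0.
H - 2I = [[-12, 4, -4], [-27, -1, -9], [6, -12, 2]].
Row 1: (-12)·x + (4)·y + (-4)·-3 = 0
Row 2: (-27)·x + (-1)·y + (-9)·-3 = 0
Row 3: (6)·x + (-12)·y + (2)·-3 = 0
Solving gives x = 1, y = 0.
Check: H·(1, 0, -3) = (2, 0, -6) = 2·(1, 0, -3).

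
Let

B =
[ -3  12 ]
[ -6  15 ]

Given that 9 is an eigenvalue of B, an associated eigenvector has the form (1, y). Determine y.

We need (B - 9I)v = 0.
B - 9I = [[-12, 12], [-6, 6]].
Row 1: (-12)·1 + (12)·y = 0
Row 2: (-6)·1 + (6)·y = 0
Solving gives y = 1.
Check: B·(1, 1) = (9, 9) = 9·(1, 1).

1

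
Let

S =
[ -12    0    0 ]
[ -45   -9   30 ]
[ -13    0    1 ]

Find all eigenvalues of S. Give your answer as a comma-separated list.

Compute the characteristic polynomial p(r) = det(rI - S).
Expanding the 3×3 determinant: p(r) = r^3 + 20r^2 + 87r - 108.
Rational-root test: r = -9 gives p(-9) = 0.
Dividing by (r + 9) leaves r^2 + 11r - 12.
The quadratic factors as (r + 12)·(r - 1).
Eigenvalues: -12, -9, 1.

-12, -9, 1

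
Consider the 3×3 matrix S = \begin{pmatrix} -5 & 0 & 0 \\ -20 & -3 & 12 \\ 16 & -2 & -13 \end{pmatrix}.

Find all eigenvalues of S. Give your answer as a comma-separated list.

-9, -7, -5

Set up det(sI - S) = 0.
Expanding along the first row, p(s) = s^3 + 21s^2 + 143s + 315.
Since p(-5) = 0, s = -5 is a root.
Dividing by (s + 5) leaves s^2 + 16s + 63.
The quadratic factors as (s + 9)·(s + 7).
Eigenvalues: -9, -7, -5.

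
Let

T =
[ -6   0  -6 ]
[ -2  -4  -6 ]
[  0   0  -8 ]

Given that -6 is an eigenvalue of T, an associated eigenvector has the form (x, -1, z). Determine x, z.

We need (T + 6I)v = 0.
T + 6I = [[0, 0, -6], [-2, 2, -6], [0, 0, -2]].
Row 1: (0)·x + (0)·-1 + (-6)·z = 0
Row 2: (-2)·x + (2)·-1 + (-6)·z = 0
Row 3: (0)·x + (0)·-1 + (-2)·z = 0
Solving gives x = -1, z = 0.
Check: T·(-1, -1, 0) = (6, 6, 0) = -6·(-1, -1, 0).

-1, 0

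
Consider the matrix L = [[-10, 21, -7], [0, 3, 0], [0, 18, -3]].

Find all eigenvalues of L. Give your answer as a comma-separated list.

The characteristic polynomial is p(r) = det(rI - L).
Expanding the 3×3 determinant: p(r) = r^3 + 10r^2 - 9r - 90.
Since p(-3) = 0, r = -3 is a root.
Factor out (r + 3): p(r) = (r + 3)·(r^2 + 7r - 30).
The quadratic factors as (r + 10)·(r - 3).
Eigenvalues: -10, -3, 3.

-10, -3, 3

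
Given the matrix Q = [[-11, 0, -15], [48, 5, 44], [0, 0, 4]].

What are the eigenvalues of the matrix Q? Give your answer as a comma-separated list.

-11, 4, 5

The characteristic polynomial is p(s) = det(sI - Q).
Expanding the 3×3 determinant: p(s) = s^3 + 2s^2 - 79s + 220.
Since p(-11) = 0, s = -11 is a root.
Factor out (s + 11): p(s) = (s + 11)·(s^2 - 9s + 20).
The quadratic factors as (s - 4)·(s - 5).
Eigenvalues: -11, 4, 5.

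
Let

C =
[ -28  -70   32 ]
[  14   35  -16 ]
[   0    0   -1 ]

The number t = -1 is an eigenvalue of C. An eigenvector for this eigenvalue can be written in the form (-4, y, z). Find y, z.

We need (C + 1I)v = 0.
C + 1I = [[-27, -70, 32], [14, 36, -16], [0, 0, 0]].
Row 1: (-27)·-4 + (-70)·y + (32)·z = 0
Row 2: (14)·-4 + (36)·y + (-16)·z = 0
Row 3: (0)·-4 + (0)·y + (0)·z = 0
Solving gives y = 2, z = 1.
Check: C·(-4, 2, 1) = (4, -2, -1) = -1·(-4, 2, 1).

2, 1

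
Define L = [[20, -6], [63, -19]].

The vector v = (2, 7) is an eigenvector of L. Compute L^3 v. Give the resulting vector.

First find the eigenvalue: Lv = (-2, -7) = -1·(2, 7), so λ = -1.
Then L^3 v = λ^3·v = (-1)^3·(2, 7) = -1·(2, 7) = (-2, -7).

(-2, -7)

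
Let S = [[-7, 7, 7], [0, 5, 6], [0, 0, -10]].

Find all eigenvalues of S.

-10, -7, 5

S is upper triangular, so its eigenvalues are the diagonal entries.
Diagonal: -7, 5, -10.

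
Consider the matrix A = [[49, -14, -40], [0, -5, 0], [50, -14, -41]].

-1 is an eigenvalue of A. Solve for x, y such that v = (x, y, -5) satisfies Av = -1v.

We need (A + 1I)v = 0.
A + 1I = [[50, -14, -40], [0, -4, 0], [50, -14, -40]].
Row 1: (50)·x + (-14)·y + (-40)·-5 = 0
Row 2: (0)·x + (-4)·y + (0)·-5 = 0
Row 3: (50)·x + (-14)·y + (-40)·-5 = 0
Solving gives x = -4, y = 0.
Check: A·(-4, 0, -5) = (4, 0, 5) = -1·(-4, 0, -5).

-4, 0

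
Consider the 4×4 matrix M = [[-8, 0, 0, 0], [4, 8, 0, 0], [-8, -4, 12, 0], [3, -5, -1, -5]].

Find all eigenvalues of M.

M is lower triangular, so its eigenvalues are the diagonal entries.
Diagonal: -8, 8, 12, -5.

-8, -5, 8, 12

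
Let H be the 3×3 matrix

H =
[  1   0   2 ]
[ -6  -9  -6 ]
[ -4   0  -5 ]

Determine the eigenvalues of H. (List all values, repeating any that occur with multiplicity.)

-9, -3, -1

Compute the characteristic polynomial p(μ) = det(μI - H).
Expanding the 3×3 determinant: p(μ) = μ^3 + 13μ^2 + 39μ + 27.
Since p(-1) = 0, μ = -1 is a root.
Factor out (μ + 1): p(μ) = (μ + 1)·(μ^2 + 12μ + 27).
The quadratic factors as (μ + 9)·(μ + 3).
Eigenvalues: -9, -3, -1.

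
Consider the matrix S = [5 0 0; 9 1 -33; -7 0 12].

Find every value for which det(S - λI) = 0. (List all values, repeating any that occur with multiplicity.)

1, 5, 12

Set up det(λI - S) = 0.
Cofactor expansion gives p(λ) = λ^3 - 18λ^2 + 77λ - 60.
Since p(1) = 0, λ = 1 is a root.
Factor out (λ - 1): p(λ) = (λ - 1)·(λ^2 - 17λ + 60).
The quadratic factors as (λ - 5)·(λ - 12).
Eigenvalues: 1, 5, 12.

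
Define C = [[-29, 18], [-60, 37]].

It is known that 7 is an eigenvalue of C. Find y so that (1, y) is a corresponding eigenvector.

2

We need (C - 7I)v = 0.
C - 7I = [[-36, 18], [-60, 30]].
Row 1: (-36)·1 + (18)·y = 0
Row 2: (-60)·1 + (30)·y = 0
Solving gives y = 2.
Check: C·(1, 2) = (7, 14) = 7·(1, 2).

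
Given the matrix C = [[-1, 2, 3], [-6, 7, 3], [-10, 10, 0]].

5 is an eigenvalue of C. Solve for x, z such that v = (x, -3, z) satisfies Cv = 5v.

We need (C - 5I)v = 0.
C - 5I = [[-6, 2, 3], [-6, 2, 3], [-10, 10, -5]].
Row 1: (-6)·x + (2)·-3 + (3)·z = 0
Row 2: (-6)·x + (2)·-3 + (3)·z = 0
Row 3: (-10)·x + (10)·-3 + (-5)·z = 0
Solving gives x = -2, z = -2.
Check: C·(-2, -3, -2) = (-10, -15, -10) = 5·(-2, -3, -2).

-2, -2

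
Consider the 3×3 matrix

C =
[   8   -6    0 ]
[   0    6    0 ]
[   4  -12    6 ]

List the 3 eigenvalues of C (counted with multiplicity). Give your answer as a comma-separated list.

The characteristic polynomial is p(μ) = det(μI - C).
Cofactor expansion gives p(μ) = μ^3 - 20μ^2 + 132μ - 288.
Try μ = 6: p(6) = 0, so 6 is a root.
Factor out (μ - 6): p(μ) = (μ - 6)·(μ^2 - 14μ + 48).
The quadratic factors as (μ - 6)·(μ - 8).
Eigenvalues: 6, 6, 8.

6, 6, 8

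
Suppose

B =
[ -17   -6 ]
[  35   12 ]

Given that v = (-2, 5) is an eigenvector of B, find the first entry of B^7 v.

First find the eigenvalue: Bv = (4, -10) = -2·(-2, 5), so λ = -2.
Then B^7 v = λ^7·v = (-2)^7·(-2, 5) = -128·(-2, 5) = (256, -640).

256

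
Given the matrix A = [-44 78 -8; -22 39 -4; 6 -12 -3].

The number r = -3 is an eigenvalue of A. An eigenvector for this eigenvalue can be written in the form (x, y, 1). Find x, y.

-4, -2

We need (A + 3I)v = 0.
A + 3I = [[-41, 78, -8], [-22, 42, -4], [6, -12, 0]].
Row 1: (-41)·x + (78)·y + (-8)·1 = 0
Row 2: (-22)·x + (42)·y + (-4)·1 = 0
Row 3: (6)·x + (-12)·y + (0)·1 = 0
Solving gives x = -4, y = -2.
Check: A·(-4, -2, 1) = (12, 6, -3) = -3·(-4, -2, 1).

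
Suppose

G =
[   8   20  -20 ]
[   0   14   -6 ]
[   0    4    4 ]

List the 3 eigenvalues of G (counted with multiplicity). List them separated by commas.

The characteristic polynomial is p(r) = det(rI - G).
Expanding the 3×3 determinant: p(r) = r^3 - 26r^2 + 224r - 640.
Rational-root test: r = 8 gives p(8) = 0.
Dividing by (r - 8) leaves r^2 - 18r + 80.
The quadratic factors as (r - 8)·(r - 10).
Eigenvalues: 8, 8, 10.

8, 8, 10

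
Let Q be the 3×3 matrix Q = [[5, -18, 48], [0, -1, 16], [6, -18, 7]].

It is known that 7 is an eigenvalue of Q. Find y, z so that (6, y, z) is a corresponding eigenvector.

2, 1

We need (Q - 7I)v = 0.
Q - 7I = [[-2, -18, 48], [0, -8, 16], [6, -18, 0]].
Row 1: (-2)·6 + (-18)·y + (48)·z = 0
Row 2: (0)·6 + (-8)·y + (16)·z = 0
Row 3: (6)·6 + (-18)·y + (0)·z = 0
Solving gives y = 2, z = 1.
Check: Q·(6, 2, 1) = (42, 14, 7) = 7·(6, 2, 1).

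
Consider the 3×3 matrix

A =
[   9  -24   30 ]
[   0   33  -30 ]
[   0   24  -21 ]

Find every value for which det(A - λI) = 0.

3, 9, 9

The characteristic polynomial is p(r) = det(rI - A).
Cofactor expansion gives p(r) = r^3 - 21r^2 + 135r - 243.
Rational-root test: r = 9 gives p(9) = 0.
Factor out (r - 9): p(r) = (r - 9)·(r^2 - 12r + 27).
The quadratic factors as (r - 3)·(r - 9).
Eigenvalues: 3, 9, 9.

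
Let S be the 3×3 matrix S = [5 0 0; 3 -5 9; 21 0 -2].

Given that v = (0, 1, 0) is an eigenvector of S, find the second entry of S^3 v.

First find the eigenvalue: Sv = (0, -5, 0) = -5·(0, 1, 0), so λ = -5.
Then S^3 v = λ^3·v = (-5)^3·(0, 1, 0) = -125·(0, 1, 0) = (0, -125, 0).

-125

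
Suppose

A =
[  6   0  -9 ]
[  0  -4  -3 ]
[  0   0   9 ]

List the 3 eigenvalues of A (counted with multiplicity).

A is upper triangular, so its eigenvalues are the diagonal entries.
Diagonal: 6, -4, 9.

-4, 6, 9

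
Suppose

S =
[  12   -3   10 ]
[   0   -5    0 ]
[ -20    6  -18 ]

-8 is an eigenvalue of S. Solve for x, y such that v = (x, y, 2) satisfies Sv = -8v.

-1, 0

We need (S + 8I)v = 0.
S + 8I = [[20, -3, 10], [0, 3, 0], [-20, 6, -10]].
Row 1: (20)·x + (-3)·y + (10)·2 = 0
Row 2: (0)·x + (3)·y + (0)·2 = 0
Row 3: (-20)·x + (6)·y + (-10)·2 = 0
Solving gives x = -1, y = 0.
Check: S·(-1, 0, 2) = (8, 0, -16) = -8·(-1, 0, 2).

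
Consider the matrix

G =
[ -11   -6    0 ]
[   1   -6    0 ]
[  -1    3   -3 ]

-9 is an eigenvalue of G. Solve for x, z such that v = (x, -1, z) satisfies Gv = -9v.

We need (G + 9I)v = 0.
G + 9I = [[-2, -6, 0], [1, 3, 0], [-1, 3, 6]].
Row 1: (-2)·x + (-6)·-1 + (0)·z = 0
Row 2: (1)·x + (3)·-1 + (0)·z = 0
Row 3: (-1)·x + (3)·-1 + (6)·z = 0
Solving gives x = 3, z = 1.
Check: G·(3, -1, 1) = (-27, 9, -9) = -9·(3, -1, 1).

3, 1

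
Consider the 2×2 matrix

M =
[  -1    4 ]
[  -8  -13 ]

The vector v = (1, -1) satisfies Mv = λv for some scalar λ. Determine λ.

Compute Mv: M·(1, -1) = (-5, 5).
Since Mv = λv, compare component 1: -5 = λ·1, so λ = -5.

-5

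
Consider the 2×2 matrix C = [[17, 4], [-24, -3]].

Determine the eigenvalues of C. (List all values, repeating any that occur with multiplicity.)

5, 9

det(C - λI) = (17 - λ)(-3 - λ) - (4)·(-24) = λ^2 - 14λ + 45.
This factors as (λ - 5)·(λ - 9) = 0.
Eigenvalues: 5, 9.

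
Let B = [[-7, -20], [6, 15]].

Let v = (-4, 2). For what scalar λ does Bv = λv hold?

3

Compute Bv: B·(-4, 2) = (-12, 6).
Since Bv = λv, compare component 1: -12 = λ·-4, so λ = 3.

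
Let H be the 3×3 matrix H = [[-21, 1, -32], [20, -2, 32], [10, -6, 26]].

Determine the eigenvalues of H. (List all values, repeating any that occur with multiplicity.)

-6, -1, 10

Compute the characteristic polynomial p(s) = det(sI - H).
Expanding the 3×3 determinant: p(s) = s^3 - 3s^2 - 64s - 60.
Since p(-1) = 0, s = -1 is a root.
Dividing by (s + 1) leaves s^2 - 4s - 60.
The quadratic factors as (s + 6)·(s - 10).
Eigenvalues: -6, -1, 10.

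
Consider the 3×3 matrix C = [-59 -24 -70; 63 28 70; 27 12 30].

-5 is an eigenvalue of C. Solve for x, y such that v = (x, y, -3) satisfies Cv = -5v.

7, -7

We need (C + 5I)v = 0.
C + 5I = [[-54, -24, -70], [63, 33, 70], [27, 12, 35]].
Row 1: (-54)·x + (-24)·y + (-70)·-3 = 0
Row 2: (63)·x + (33)·y + (70)·-3 = 0
Row 3: (27)·x + (12)·y + (35)·-3 = 0
Solving gives x = 7, y = -7.
Check: C·(7, -7, -3) = (-35, 35, 15) = -5·(7, -7, -3).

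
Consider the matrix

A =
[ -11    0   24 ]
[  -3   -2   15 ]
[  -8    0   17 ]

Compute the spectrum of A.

-2, 1, 5

The characteristic polynomial is p(r) = det(rI - A).
Expanding along the first row, p(r) = r^3 - 4r^2 - 7r + 10.
Since p(1) = 0, r = 1 is a root.
Dividing by (r - 1) leaves r^2 - 3r - 10.
The quadratic factors as (r + 2)·(r - 5).
Eigenvalues: -2, 1, 5.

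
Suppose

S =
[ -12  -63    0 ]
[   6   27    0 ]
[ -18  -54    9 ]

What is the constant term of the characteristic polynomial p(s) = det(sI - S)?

p(0) = det(0·I − S) = det(−S) = (−1)^3·det(S).
det(S) = 486, so p(0) = -486.

-486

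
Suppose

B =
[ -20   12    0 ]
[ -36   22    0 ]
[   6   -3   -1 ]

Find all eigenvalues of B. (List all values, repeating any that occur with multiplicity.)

The characteristic polynomial is p(lambda) = det(lambda·I - B).
Expanding the 3×3 determinant: p(lambda) = lambda^3 - lambda^2 - 10·lambda - 8.
Try lambda = 4: p(4) = 0, so 4 is a root.
Factor out (lambda - 4): p(lambda) = (lambda - 4)·(lambda^2 + 3·lambda + 2).
The quadratic factors as (lambda + 2)·(lambda + 1).
Eigenvalues: -2, -1, 4.

-2, -1, 4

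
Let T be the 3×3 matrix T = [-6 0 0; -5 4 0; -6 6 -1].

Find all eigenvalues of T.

-6, -1, 4

T is lower triangular, so its eigenvalues are the diagonal entries.
Diagonal: -6, 4, -1.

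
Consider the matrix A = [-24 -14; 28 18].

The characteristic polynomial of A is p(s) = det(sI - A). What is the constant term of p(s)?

p(s) = s^2 + 6s - 40.
The constant term is -40.

-40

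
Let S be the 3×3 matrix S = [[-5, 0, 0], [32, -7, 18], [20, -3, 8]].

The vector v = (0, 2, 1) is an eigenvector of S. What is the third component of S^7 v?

128

First find the eigenvalue: Sv = (0, 4, 2) = 2·(0, 2, 1), so λ = 2.
Then S^7 v = λ^7·v = 2^7·(0, 2, 1) = 128·(0, 2, 1) = (0, 256, 128).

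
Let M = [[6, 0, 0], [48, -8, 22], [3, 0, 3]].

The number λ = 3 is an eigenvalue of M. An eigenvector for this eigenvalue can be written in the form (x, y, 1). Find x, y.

We need (M - 3I)v = 0.
M - 3I = [[3, 0, 0], [48, -11, 22], [3, 0, 0]].
Row 1: (3)·x + (0)·y + (0)·1 = 0
Row 2: (48)·x + (-11)·y + (22)·1 = 0
Row 3: (3)·x + (0)·y + (0)·1 = 0
Solving gives x = 0, y = 2.
Check: M·(0, 2, 1) = (0, 6, 3) = 3·(0, 2, 1).

0, 2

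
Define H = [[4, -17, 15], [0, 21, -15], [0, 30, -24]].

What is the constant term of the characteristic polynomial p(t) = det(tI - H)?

216

p(0) = det(0·I − H) = det(−H) = (−1)^3·det(H).
det(H) = -216, so p(0) = 216.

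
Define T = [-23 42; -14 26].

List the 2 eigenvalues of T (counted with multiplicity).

-2, 5

det(T - μI) = (-23 - μ)(26 - μ) - (42)·(-14) = μ^2 - 3μ - 10.
This factors as (μ + 2)·(μ - 5) = 0.
Eigenvalues: -2, 5.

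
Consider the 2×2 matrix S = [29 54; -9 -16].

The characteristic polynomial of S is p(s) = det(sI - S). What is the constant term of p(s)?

p(s) = s^2 - 13s + 22.
The constant term is 22.

22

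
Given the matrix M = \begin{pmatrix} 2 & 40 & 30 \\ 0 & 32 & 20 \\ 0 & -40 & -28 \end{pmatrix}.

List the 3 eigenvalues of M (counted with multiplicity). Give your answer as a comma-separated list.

Compute the characteristic polynomial p(μ) = det(μI - M).
Expanding along the first row, p(μ) = μ^3 - 6μ^2 - 88μ + 192.
Try μ = -8: p(-8) = 0, so -8 is a root.
Factor out (μ + 8): p(μ) = (μ + 8)·(μ^2 - 14μ + 24).
The quadratic factors as (μ - 2)·(μ - 12).
Eigenvalues: -8, 2, 12.

-8, 2, 12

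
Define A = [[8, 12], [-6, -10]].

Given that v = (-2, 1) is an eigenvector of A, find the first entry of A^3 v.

First find the eigenvalue: Av = (-4, 2) = 2·(-2, 1), so λ = 2.
Then A^3 v = λ^3·v = 2^3·(-2, 1) = 8·(-2, 1) = (-16, 8).

-16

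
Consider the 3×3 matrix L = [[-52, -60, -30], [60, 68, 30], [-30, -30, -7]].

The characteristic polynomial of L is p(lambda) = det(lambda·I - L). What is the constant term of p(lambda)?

448

p(lambda) = lambda^3 - 9·lambda^2 - 48·lambda + 448.
The constant term is 448.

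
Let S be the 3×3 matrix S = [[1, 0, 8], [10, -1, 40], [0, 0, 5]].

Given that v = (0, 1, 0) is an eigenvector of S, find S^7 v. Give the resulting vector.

First find the eigenvalue: Sv = (0, -1, 0) = -1·(0, 1, 0), so λ = -1.
Then S^7 v = λ^7·v = (-1)^7·(0, 1, 0) = -1·(0, 1, 0) = (0, -1, 0).

(0, -1, 0)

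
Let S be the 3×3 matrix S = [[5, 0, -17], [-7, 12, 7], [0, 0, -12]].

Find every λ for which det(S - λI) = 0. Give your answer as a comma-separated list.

Compute the characteristic polynomial p(s) = det(sI - S).
Expanding the 3×3 determinant: p(s) = s^3 - 5s^2 - 144s + 720.
Rational-root test: s = 5 gives p(5) = 0.
Dividing by (s - 5) leaves s^2 - 144.
The quadratic factors as (s + 12)·(s - 12).
Eigenvalues: -12, 5, 12.

-12, 5, 12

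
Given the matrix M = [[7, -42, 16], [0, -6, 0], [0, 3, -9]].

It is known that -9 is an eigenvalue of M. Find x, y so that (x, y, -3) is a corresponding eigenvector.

3, 0

We need (M + 9I)v = 0.
M + 9I = [[16, -42, 16], [0, 3, 0], [0, 3, 0]].
Row 1: (16)·x + (-42)·y + (16)·-3 = 0
Row 2: (0)·x + (3)·y + (0)·-3 = 0
Row 3: (0)·x + (3)·y + (0)·-3 = 0
Solving gives x = 3, y = 0.
Check: M·(3, 0, -3) = (-27, 0, 27) = -9·(3, 0, -3).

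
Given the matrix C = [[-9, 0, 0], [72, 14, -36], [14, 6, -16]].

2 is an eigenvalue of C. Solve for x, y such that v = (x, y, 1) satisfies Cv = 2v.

We need (C - 2I)v = 0.
C - 2I = [[-11, 0, 0], [72, 12, -36], [14, 6, -18]].
Row 1: (-11)·x + (0)·y + (0)·1 = 0
Row 2: (72)·x + (12)·y + (-36)·1 = 0
Row 3: (14)·x + (6)·y + (-18)·1 = 0
Solving gives x = 0, y = 3.
Check: C·(0, 3, 1) = (0, 6, 2) = 2·(0, 3, 1).

0, 3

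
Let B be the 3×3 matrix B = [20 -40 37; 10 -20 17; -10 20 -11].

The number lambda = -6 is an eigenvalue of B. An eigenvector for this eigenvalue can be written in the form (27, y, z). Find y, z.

12, -6

We need (B + 6I)v = 0.
B + 6I = [[26, -40, 37], [10, -14, 17], [-10, 20, -5]].
Row 1: (26)·27 + (-40)·y + (37)·z = 0
Row 2: (10)·27 + (-14)·y + (17)·z = 0
Row 3: (-10)·27 + (20)·y + (-5)·z = 0
Solving gives y = 12, z = -6.
Check: B·(27, 12, -6) = (-162, -72, 36) = -6·(27, 12, -6).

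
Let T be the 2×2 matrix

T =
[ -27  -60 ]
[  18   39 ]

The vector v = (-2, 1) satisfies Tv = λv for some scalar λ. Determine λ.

3

Compute Tv: T·(-2, 1) = (-6, 3).
Since Tv = λv, compare component 1: -6 = λ·-2, so λ = 3.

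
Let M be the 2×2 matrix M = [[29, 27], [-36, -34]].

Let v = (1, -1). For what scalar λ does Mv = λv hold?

2

Compute Mv: M·(1, -1) = (2, -2).
Since Mv = λv, compare component 1: 2 = λ·1, so λ = 2.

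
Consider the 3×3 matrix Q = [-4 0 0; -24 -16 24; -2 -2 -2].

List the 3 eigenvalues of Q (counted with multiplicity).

Compute the characteristic polynomial p(t) = det(tI - Q).
Expanding along the first row, p(t) = t^3 + 22t^2 + 152t + 320.
Rational-root test: t = -4 gives p(-4) = 0.
Dividing by (t + 4) leaves t^2 + 18t + 80.
The quadratic factors as (t + 10)·(t + 8).
Eigenvalues: -10, -8, -4.

-10, -8, -4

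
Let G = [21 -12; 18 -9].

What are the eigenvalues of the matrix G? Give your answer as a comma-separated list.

det(G - λI) = (21 - λ)(-9 - λ) - (-12)·(18) = λ^2 - 12λ + 27.
This factors as (λ - 3)·(λ - 9) = 0.
Eigenvalues: 3, 9.

3, 9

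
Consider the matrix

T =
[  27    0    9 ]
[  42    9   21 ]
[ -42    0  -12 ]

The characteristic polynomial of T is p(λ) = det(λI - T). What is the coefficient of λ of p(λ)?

p(λ) = λ^3 - 24λ^2 + 189λ - 486.
The coefficient of λ is 189.

189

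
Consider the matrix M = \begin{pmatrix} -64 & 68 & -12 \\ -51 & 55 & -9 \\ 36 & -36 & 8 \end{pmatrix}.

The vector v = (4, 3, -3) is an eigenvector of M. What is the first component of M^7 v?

First find the eigenvalue: Mv = (-16, -12, 12) = -4·(4, 3, -3), so λ = -4.
Then M^7 v = λ^7·v = (-4)^7·(4, 3, -3) = -16384·(4, 3, -3) = (-65536, -49152, 49152).

-65536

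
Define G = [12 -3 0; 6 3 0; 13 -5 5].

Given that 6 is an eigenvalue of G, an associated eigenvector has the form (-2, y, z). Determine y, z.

-4, -6

We need (G - 6I)v = 0.
G - 6I = [[6, -3, 0], [6, -3, 0], [13, -5, -1]].
Row 1: (6)·-2 + (-3)·y + (0)·z = 0
Row 2: (6)·-2 + (-3)·y + (0)·z = 0
Row 3: (13)·-2 + (-5)·y + (-1)·z = 0
Solving gives y = -4, z = -6.
Check: G·(-2, -4, -6) = (-12, -24, -36) = 6·(-2, -4, -6).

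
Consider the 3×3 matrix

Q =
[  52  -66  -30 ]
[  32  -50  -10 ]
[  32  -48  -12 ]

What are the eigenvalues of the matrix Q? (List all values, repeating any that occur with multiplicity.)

Set up det(μI - Q) = 0.
Expanding along the first row, p(μ) = μ^3 + 10μ^2 - 32μ - 96.
Try μ = -12: p(-12) = 0, so -12 is a root.
Factor out (μ + 12): p(μ) = (μ + 12)·(μ^2 - 2μ - 8).
The quadratic factors as (μ + 2)·(μ - 4).
Eigenvalues: -12, -2, 4.

-12, -2, 4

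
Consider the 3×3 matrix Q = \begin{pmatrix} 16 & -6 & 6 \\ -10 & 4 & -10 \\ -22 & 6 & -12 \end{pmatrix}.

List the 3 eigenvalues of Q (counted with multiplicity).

The characteristic polynomial is p(s) = det(sI - Q).
Expanding along the first row, p(s) = s^3 - 8s^2 - 44s + 240.
Rational-root test: s = -6 gives p(-6) = 0.
Factor out (s + 6): p(s) = (s + 6)·(s^2 - 14s + 40).
The quadratic factors as (s - 4)·(s - 10).
Eigenvalues: -6, 4, 10.

-6, 4, 10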